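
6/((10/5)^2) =3/2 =1.50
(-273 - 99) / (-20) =93 / 5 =18.60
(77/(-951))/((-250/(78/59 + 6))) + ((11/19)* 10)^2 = 28290288884/843972875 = 33.52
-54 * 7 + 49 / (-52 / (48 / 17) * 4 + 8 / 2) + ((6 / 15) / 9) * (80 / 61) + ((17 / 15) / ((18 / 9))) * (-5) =-87542425 / 229482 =-381.48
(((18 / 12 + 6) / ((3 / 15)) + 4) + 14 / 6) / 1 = 263 / 6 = 43.83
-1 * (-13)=13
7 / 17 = 0.41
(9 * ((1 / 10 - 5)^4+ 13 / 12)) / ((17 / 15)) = 155942127 / 34000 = 4586.53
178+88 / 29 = 5250 / 29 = 181.03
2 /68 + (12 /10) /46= 217 /3910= 0.06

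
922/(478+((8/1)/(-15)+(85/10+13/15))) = 5532/2921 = 1.89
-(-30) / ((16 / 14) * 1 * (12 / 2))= 35 / 8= 4.38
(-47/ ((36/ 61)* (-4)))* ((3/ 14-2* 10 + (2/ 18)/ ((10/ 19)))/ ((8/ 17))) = -150262337/ 181440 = -828.17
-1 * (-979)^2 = -958441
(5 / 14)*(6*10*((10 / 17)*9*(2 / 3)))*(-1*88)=-792000 / 119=-6655.46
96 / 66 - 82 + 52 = -314 / 11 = -28.55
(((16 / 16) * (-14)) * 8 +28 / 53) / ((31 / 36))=-212688 / 1643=-129.45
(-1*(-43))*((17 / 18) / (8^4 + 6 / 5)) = 3655 / 368748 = 0.01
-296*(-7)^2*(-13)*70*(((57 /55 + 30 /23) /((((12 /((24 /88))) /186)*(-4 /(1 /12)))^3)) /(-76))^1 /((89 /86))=268.31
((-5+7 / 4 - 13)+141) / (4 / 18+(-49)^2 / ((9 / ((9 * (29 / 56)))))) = 8982 / 89539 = 0.10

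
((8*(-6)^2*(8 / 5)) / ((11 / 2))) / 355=4608 / 19525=0.24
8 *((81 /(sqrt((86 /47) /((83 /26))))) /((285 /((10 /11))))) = 216 *sqrt(2180659) /116831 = 2.73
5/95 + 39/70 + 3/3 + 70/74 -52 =-2433153/49210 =-49.44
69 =69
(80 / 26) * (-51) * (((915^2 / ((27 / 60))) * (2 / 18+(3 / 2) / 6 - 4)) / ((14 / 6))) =41433335000 / 91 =455311373.63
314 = 314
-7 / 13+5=58 / 13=4.46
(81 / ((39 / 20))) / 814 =270 / 5291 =0.05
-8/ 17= -0.47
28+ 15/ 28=799/ 28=28.54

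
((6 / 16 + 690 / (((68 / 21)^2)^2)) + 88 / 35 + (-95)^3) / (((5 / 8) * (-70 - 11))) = 35644896931789 / 2104729200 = 16935.62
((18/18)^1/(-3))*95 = -95/3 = -31.67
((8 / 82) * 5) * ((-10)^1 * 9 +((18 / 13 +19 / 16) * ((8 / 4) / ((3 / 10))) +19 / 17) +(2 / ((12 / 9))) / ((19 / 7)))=-17933665 / 516477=-34.72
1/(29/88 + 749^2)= 88/49368117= 0.00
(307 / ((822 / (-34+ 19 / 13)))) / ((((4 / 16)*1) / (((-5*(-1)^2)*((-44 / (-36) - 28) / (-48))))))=17386945 / 128232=135.59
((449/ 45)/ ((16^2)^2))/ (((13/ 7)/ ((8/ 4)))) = 3143/ 19169280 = 0.00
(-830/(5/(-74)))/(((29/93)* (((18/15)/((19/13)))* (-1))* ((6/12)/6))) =-217058280/377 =-575751.41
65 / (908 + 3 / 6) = 130 / 1817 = 0.07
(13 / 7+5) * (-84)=-576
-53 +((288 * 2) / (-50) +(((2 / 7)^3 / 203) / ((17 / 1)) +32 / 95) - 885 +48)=-901.18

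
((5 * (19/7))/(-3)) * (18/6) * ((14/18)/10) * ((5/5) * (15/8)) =-95/48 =-1.98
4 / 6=2 / 3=0.67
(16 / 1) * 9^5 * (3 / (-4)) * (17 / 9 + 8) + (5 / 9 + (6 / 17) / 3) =-1072093541 / 153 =-7007147.33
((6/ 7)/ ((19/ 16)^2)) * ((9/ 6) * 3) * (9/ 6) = 10368/ 2527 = 4.10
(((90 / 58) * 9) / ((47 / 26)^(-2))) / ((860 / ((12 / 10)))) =536787 / 8429720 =0.06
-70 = -70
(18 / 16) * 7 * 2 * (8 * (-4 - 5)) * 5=-5670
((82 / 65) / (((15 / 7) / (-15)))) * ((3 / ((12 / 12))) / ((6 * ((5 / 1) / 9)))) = -2583 / 325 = -7.95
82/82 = 1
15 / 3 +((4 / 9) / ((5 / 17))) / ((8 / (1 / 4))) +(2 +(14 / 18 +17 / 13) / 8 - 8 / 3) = 21721 / 4680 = 4.64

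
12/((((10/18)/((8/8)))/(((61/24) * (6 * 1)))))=1647/5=329.40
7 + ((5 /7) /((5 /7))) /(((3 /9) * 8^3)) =7.01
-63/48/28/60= -1/1280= -0.00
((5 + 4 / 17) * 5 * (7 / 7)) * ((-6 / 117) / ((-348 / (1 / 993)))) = 445 / 114554466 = 0.00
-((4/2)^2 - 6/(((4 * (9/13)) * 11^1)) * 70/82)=-3.83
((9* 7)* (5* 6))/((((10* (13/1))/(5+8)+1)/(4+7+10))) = 39690/11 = 3608.18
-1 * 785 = -785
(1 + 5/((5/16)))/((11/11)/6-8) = -102/47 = -2.17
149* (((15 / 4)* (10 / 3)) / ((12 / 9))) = 11175 / 8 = 1396.88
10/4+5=15/2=7.50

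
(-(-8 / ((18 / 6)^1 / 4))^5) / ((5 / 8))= 268435456 / 1215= 220934.53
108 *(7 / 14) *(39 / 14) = 1053 / 7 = 150.43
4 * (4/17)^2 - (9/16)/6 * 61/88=0.16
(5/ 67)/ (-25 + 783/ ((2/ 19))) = 10/ 993409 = 0.00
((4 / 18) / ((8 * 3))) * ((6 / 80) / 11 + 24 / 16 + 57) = 8581 / 15840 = 0.54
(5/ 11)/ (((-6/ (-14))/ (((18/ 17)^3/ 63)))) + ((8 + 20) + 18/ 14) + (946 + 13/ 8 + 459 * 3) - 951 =4245840689/ 3026408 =1402.93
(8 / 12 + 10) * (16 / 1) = 512 / 3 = 170.67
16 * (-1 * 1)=-16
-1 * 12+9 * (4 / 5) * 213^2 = 1633224 / 5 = 326644.80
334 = 334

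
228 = 228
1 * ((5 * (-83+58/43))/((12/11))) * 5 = -965525/516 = -1871.17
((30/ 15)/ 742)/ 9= 1/ 3339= 0.00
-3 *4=-12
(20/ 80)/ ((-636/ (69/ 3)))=-23/ 2544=-0.01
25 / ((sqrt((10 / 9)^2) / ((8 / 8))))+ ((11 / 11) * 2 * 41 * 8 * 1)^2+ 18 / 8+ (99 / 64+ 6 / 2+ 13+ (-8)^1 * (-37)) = 27563155 / 64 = 430674.30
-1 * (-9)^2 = -81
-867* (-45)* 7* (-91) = -24852555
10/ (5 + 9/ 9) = 5/ 3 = 1.67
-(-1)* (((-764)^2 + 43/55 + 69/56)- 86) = 1797525003/3080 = 583612.01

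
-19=-19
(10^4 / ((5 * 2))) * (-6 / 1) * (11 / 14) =-33000 / 7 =-4714.29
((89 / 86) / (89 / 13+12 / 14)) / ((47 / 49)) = 0.14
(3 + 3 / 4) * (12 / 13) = 45 / 13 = 3.46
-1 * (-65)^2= -4225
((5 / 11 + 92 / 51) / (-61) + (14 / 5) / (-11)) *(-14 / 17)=698446 / 2908785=0.24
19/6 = 3.17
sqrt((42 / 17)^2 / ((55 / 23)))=42 * sqrt(1265) / 935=1.60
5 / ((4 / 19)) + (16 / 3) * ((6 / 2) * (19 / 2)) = 703 / 4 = 175.75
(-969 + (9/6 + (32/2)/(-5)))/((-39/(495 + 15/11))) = 135898/11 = 12354.36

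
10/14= 5/7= 0.71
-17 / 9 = -1.89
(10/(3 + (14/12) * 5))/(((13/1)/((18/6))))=180/689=0.26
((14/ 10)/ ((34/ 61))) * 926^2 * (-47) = -8604342922/ 85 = -101227563.79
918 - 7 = 911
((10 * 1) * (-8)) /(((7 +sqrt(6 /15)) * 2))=-5.24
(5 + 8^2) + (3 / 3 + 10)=80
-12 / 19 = -0.63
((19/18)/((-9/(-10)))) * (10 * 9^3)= 8550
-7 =-7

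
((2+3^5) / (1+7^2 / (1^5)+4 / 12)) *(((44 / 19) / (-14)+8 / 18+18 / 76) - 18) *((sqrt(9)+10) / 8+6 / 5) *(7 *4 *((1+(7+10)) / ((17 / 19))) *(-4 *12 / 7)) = 2383839864 / 2567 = 928648.17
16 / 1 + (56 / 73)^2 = 88400 / 5329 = 16.59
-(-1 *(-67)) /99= -67 /99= -0.68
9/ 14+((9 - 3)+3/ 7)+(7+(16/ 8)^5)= 46.07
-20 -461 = -481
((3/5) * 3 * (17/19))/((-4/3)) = -459/380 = -1.21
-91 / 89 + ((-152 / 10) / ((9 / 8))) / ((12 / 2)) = -39341 / 12015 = -3.27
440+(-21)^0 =441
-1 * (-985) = 985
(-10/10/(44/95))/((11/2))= -95/242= -0.39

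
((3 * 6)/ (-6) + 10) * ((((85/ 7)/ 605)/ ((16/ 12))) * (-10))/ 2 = -255/ 484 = -0.53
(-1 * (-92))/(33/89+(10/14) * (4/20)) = 14329/80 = 179.11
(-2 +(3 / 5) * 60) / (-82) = -17 / 41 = -0.41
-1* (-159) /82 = 159 /82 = 1.94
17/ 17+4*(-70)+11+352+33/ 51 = 1439/ 17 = 84.65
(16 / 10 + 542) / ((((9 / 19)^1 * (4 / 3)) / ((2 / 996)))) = 2869 / 1660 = 1.73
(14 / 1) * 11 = 154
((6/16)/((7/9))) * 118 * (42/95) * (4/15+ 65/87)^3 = 15180603417/579238750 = 26.21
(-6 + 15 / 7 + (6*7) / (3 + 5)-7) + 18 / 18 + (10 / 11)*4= -299 / 308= -0.97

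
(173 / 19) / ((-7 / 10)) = -1730 / 133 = -13.01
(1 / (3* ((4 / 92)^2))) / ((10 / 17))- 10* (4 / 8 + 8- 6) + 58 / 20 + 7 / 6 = 1673 / 6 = 278.83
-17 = -17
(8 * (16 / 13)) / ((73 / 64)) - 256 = -234752 / 949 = -247.37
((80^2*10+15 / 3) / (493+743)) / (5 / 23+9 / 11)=5397755 / 107944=50.01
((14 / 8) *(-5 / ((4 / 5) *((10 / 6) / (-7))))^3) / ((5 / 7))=11344725 / 256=44315.33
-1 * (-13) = 13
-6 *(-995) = 5970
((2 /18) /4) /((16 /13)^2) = 0.02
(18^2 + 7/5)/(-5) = -1627/25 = -65.08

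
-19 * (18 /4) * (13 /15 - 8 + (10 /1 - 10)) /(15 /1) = 2033 /50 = 40.66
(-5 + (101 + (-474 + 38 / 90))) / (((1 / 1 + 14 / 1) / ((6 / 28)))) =-16991 / 3150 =-5.39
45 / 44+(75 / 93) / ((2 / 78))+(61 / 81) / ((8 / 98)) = 1151786 / 27621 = 41.70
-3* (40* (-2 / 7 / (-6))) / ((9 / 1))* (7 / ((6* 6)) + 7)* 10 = -3700 / 81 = -45.68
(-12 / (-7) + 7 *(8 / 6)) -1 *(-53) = 1345 / 21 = 64.05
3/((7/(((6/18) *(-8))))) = -8/7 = -1.14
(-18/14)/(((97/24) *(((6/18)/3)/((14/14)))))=-2.86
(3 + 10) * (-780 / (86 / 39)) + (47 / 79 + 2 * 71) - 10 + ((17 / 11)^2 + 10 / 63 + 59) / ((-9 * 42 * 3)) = -65570251811084 / 14682652677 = -4465.83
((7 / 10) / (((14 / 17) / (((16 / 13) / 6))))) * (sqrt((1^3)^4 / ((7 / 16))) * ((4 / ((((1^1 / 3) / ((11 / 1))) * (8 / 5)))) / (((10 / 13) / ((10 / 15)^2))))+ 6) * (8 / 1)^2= 871.13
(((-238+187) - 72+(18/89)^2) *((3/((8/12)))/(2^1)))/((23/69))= -26296893/31684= -829.97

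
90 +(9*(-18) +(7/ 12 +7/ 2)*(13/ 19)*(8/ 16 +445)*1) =178245/ 152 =1172.66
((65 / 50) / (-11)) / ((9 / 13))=-169 / 990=-0.17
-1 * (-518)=518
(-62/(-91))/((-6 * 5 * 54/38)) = -589/36855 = -0.02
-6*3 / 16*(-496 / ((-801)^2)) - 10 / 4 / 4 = -0.62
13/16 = 0.81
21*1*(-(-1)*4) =84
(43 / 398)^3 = 79507 / 63044792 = 0.00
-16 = -16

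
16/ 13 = 1.23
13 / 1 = 13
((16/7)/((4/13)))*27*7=1404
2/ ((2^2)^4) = 1/ 128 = 0.01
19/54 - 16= -845/54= -15.65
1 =1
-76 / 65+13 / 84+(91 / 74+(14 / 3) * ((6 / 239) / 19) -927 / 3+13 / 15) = -94156671303 / 305790940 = -307.91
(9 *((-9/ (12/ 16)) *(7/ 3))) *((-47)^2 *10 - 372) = -5472936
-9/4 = -2.25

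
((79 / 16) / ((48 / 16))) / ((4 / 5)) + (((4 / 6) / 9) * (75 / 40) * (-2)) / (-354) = 209825 / 101952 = 2.06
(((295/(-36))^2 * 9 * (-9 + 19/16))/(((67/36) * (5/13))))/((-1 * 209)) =28283125/896192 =31.56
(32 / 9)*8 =256 / 9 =28.44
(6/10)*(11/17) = 33/85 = 0.39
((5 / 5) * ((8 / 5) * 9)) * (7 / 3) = 168 / 5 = 33.60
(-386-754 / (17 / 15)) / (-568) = 2234 / 1207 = 1.85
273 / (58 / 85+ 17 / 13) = 137.18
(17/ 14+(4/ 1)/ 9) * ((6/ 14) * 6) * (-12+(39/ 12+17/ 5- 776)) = -3266043/ 980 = -3332.70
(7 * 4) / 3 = 28 / 3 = 9.33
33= 33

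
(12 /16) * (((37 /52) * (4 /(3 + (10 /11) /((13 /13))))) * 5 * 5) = 30525 /2236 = 13.65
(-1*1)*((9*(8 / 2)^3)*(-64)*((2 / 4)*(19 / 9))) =38912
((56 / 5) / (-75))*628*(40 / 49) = -40192 / 525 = -76.56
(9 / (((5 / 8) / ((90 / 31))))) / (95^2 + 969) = 648 / 154907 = 0.00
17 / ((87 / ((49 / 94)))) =833 / 8178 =0.10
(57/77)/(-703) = -3/2849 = -0.00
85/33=2.58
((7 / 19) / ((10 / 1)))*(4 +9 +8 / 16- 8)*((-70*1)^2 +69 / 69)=377377 / 380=993.10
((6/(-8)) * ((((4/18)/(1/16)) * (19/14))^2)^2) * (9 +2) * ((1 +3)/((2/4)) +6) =-46973943808/750141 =-62620.15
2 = 2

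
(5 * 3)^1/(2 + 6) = 15/8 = 1.88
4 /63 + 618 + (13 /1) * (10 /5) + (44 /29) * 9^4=19363796 /1827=10598.68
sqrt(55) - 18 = -10.58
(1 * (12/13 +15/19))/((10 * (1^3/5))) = 423/494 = 0.86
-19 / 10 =-1.90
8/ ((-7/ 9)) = -72/ 7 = -10.29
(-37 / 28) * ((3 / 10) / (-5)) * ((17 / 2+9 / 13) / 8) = 26529 / 291200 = 0.09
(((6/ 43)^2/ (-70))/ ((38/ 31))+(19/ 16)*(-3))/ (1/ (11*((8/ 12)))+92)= -0.04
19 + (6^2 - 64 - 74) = -83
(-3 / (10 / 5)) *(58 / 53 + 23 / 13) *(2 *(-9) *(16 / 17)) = 852336 / 11713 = 72.77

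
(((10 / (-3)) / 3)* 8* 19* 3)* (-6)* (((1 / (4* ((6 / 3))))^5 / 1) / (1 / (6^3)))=2565 / 128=20.04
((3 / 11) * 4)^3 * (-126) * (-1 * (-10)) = -2177280 / 1331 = -1635.82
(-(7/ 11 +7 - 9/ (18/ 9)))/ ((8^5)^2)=-69/ 23622320128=-0.00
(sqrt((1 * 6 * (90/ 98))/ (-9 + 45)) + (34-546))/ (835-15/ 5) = -8/ 13 + sqrt(30)/ 11648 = -0.61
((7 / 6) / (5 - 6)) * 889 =-6223 / 6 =-1037.17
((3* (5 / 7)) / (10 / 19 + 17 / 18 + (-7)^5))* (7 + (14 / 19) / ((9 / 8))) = -5610 / 5747491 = -0.00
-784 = -784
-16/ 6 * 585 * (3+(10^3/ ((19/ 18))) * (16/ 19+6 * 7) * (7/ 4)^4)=-214376475105/ 361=-593840651.26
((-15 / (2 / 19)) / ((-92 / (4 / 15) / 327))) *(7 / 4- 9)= -180177 / 184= -979.22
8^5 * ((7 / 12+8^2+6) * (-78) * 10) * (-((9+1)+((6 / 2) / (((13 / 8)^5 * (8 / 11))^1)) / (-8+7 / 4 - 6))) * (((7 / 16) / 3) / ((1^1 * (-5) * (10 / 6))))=-44950611267584 / 142805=-314769169.62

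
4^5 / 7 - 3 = 1003 / 7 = 143.29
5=5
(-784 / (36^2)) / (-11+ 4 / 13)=637 / 11259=0.06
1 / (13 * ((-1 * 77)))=-1 / 1001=-0.00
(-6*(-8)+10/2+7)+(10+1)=71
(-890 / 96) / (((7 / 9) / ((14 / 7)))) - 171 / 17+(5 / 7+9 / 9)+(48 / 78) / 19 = -1080031 / 33592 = -32.15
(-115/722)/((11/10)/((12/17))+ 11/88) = -3450/36461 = -0.09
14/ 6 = 7/ 3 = 2.33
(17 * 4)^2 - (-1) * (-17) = 4607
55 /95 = 11 /19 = 0.58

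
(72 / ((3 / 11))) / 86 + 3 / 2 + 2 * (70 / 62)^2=588373 / 82646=7.12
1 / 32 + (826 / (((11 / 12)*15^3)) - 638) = -252529897 / 396000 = -637.70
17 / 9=1.89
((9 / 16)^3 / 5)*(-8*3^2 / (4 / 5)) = -6561 / 2048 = -3.20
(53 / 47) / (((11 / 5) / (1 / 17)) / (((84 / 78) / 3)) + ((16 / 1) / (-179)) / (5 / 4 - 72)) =187937470 / 17363961107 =0.01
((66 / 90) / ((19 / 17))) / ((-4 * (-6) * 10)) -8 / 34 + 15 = 17171579 / 1162800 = 14.77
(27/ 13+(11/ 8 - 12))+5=-369/ 104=-3.55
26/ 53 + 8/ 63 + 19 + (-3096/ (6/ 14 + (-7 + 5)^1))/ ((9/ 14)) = 113284901/ 36729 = 3084.34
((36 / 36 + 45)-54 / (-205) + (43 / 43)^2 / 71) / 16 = 673569 / 232880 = 2.89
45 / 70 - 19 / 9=-185 / 126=-1.47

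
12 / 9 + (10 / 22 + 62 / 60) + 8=3571 / 330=10.82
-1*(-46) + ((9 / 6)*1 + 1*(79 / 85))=8233 / 170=48.43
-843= -843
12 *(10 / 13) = 120 / 13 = 9.23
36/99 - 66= -722/11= -65.64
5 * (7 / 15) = 2.33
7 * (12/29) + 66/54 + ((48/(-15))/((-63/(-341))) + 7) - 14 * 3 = -440324/9135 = -48.20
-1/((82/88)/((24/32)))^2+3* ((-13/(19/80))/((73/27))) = -143117883/2331547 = -61.38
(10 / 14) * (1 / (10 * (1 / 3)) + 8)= 83 / 14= 5.93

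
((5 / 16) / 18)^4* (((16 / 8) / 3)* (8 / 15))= 125 / 3869835264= 0.00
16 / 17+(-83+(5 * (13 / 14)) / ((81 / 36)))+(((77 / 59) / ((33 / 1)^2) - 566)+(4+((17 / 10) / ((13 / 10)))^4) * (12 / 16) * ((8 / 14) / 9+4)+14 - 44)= -1857286442978 / 2836021617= -654.89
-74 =-74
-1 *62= -62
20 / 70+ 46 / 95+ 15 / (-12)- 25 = -67777 / 2660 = -25.48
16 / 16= 1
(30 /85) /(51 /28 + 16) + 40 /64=43759 /67864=0.64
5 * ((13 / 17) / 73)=0.05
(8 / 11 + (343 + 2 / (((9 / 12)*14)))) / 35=15889 / 1617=9.83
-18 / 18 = -1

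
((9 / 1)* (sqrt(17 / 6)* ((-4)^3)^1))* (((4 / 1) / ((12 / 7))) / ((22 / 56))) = -6272* sqrt(102) / 11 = -5758.55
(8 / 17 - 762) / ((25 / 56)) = -724976 / 425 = -1705.83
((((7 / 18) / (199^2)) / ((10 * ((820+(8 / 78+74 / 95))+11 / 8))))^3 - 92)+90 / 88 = -90.98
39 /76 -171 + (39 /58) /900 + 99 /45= -55635383 /330600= -168.29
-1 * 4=-4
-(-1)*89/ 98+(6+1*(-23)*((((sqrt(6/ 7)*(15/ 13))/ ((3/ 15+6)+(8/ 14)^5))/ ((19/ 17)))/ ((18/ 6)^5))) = 677/ 98-23469775*sqrt(42)/ 10526422959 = 6.89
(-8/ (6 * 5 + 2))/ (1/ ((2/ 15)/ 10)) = -1/ 300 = -0.00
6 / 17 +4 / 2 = 40 / 17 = 2.35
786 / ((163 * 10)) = 393 / 815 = 0.48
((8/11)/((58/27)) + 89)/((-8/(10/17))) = -142495/21692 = -6.57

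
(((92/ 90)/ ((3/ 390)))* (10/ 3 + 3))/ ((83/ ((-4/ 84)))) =-22724/ 47061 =-0.48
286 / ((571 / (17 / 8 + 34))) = 41327 / 2284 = 18.09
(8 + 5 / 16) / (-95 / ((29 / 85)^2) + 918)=111853 / 1370608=0.08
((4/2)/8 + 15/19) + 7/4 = 53/19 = 2.79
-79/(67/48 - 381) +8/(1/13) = 1898776/18221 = 104.21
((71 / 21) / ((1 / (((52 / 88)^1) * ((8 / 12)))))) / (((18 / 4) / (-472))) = -139.70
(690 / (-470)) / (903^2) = -23 / 12774741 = -0.00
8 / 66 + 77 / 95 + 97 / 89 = 564064 / 279015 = 2.02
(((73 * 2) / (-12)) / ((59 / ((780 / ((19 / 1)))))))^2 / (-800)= -900601 / 10053128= -0.09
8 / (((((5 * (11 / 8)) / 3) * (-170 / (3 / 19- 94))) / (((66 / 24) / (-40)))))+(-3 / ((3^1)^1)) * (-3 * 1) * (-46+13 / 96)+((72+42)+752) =940929707 / 1292000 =728.27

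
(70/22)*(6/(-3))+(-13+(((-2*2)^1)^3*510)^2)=11719065387/11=1065369580.64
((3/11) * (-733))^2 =4835601/121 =39963.64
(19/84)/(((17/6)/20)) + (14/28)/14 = 111/68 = 1.63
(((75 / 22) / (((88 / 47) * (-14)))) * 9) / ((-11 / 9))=285525 / 298144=0.96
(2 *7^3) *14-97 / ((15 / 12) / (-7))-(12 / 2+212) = 49646 / 5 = 9929.20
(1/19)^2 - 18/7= -6491/2527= -2.57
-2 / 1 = -2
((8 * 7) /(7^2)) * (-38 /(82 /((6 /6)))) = -152 /287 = -0.53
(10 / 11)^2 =100 / 121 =0.83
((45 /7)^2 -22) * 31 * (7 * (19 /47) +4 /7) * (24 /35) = 788411592 /564235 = 1397.31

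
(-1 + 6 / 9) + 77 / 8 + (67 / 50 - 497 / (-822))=11.24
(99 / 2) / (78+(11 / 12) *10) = 297 / 523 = 0.57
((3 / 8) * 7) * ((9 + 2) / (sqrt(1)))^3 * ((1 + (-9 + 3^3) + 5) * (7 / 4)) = 586971 / 4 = 146742.75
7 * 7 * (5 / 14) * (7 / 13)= 245 / 26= 9.42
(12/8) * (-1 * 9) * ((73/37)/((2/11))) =-21681/148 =-146.49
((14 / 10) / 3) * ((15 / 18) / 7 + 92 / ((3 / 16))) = 6871 / 30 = 229.03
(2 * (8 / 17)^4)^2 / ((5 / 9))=0.02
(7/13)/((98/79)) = 79/182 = 0.43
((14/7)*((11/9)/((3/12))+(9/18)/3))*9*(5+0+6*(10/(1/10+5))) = 25935/17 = 1525.59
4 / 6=2 / 3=0.67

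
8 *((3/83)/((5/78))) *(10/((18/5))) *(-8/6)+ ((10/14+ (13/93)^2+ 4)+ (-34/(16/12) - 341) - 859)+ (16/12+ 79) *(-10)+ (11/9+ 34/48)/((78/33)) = -710742122569/348404784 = -2039.99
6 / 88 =3 / 44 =0.07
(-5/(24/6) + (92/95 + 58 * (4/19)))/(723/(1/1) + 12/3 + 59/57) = 13599/829960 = 0.02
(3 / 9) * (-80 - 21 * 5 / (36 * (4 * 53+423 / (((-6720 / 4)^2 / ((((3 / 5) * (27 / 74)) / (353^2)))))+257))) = -1627590073315713680 / 61029883510882263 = -26.67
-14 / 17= -0.82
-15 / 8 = -1.88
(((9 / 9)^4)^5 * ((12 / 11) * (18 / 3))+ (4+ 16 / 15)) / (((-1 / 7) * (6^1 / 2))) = -13412 / 495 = -27.09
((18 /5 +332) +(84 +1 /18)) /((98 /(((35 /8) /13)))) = 37769 /26208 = 1.44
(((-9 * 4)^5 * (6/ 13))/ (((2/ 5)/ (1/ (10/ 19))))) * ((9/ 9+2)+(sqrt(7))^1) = -5169858048/ 13 - 1723286016 * sqrt(7)/ 13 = -748403406.47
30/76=15/38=0.39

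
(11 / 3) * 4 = 44 / 3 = 14.67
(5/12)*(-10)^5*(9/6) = -62500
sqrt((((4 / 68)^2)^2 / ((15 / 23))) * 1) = sqrt(345) / 4335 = 0.00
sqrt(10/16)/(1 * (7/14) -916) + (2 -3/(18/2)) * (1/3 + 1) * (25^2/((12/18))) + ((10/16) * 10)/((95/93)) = 2089.45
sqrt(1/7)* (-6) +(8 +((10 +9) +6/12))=55/2-6* sqrt(7)/7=25.23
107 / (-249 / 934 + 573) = 99938 / 534933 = 0.19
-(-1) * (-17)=-17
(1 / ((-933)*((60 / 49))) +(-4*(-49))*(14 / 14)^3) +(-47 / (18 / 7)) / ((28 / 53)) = 6023519 / 37320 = 161.40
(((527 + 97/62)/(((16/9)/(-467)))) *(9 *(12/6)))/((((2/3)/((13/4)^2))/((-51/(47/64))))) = 32053077149769/11656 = 2749920826.16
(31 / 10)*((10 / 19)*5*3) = 465 / 19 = 24.47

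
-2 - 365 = -367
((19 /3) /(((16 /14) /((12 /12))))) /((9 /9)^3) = 133 /24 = 5.54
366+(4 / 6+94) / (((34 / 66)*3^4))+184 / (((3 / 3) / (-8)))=-1519838 / 1377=-1103.73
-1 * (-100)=100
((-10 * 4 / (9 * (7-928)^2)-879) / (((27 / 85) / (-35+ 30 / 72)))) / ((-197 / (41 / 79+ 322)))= -670127652539193275 / 4277180597292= -156675.09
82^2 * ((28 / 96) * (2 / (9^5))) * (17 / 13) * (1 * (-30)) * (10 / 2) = -10001950 / 767637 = -13.03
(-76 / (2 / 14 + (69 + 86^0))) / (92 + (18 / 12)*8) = -133 / 12766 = -0.01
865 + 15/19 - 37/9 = 147347/171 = 861.68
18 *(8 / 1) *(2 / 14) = 144 / 7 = 20.57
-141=-141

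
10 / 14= 5 / 7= 0.71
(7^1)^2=49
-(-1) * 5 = 5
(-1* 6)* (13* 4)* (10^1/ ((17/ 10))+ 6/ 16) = -33189/ 17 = -1952.29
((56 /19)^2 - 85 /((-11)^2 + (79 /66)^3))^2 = 1148652298059904576 /17973212134795681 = 63.91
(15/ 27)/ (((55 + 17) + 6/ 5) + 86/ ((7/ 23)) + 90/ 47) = 8225/ 5295546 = 0.00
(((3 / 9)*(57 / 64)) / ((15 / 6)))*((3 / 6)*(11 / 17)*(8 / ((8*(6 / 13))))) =2717 / 32640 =0.08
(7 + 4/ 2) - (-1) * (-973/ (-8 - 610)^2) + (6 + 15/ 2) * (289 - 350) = -311078071/ 381924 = -814.50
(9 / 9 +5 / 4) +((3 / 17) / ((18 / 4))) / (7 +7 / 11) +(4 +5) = 48217 / 4284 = 11.26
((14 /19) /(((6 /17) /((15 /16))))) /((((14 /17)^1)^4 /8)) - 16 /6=19629503 /625632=31.38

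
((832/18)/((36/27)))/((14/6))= 104/7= 14.86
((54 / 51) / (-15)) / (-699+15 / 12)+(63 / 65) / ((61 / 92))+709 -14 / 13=133454717849 / 188127355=709.38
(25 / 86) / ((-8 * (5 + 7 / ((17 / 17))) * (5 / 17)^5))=-1419857 / 1032000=-1.38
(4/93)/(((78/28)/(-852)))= -15904/1209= -13.15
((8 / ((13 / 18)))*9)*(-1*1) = -1296 / 13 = -99.69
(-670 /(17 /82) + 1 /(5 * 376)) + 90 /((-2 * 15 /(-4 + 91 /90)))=-61800365 /19176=-3222.80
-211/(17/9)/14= -1899/238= -7.98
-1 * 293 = -293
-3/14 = -0.21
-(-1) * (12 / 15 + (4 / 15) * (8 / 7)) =116 / 105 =1.10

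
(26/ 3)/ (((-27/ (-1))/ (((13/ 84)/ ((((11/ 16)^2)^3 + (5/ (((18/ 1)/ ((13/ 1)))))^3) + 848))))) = 4253024256/ 76641337846087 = 0.00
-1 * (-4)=4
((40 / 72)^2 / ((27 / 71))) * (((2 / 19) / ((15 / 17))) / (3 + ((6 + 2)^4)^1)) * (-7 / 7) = -12070 / 510977241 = -0.00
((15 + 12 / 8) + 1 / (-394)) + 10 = 5220 / 197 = 26.50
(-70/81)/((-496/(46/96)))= 805/964224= 0.00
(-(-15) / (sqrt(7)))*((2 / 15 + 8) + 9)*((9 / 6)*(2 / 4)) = 771*sqrt(7) / 28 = 72.85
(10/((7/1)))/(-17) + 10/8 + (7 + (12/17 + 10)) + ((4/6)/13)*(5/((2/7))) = 366997/18564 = 19.77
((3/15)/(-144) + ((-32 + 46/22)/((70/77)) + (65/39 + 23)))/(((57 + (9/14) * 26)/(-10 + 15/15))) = 41503/41280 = 1.01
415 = 415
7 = 7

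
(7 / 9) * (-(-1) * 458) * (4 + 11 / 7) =5954 / 3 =1984.67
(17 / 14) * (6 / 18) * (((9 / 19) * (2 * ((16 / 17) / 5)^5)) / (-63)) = -1048576 / 728981728125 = -0.00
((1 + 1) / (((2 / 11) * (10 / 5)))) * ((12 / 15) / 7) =22 / 35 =0.63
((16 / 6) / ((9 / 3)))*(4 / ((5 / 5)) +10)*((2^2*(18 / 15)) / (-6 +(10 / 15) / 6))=-10.14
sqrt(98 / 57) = 7 * sqrt(114) / 57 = 1.31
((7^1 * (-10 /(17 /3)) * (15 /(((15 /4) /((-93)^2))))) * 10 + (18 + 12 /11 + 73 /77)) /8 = -534200.44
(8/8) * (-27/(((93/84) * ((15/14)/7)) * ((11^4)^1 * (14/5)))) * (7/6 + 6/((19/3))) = -70854/8623549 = -0.01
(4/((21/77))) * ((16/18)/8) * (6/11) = 8/9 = 0.89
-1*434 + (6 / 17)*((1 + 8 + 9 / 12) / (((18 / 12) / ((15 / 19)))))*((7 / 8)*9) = -1084601 / 2584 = -419.74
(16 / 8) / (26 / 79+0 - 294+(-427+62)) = -158 / 52035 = -0.00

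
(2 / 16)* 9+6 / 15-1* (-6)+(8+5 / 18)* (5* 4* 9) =59901 / 40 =1497.52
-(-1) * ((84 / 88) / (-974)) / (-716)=21 / 15342448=0.00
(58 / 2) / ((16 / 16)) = 29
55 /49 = 1.12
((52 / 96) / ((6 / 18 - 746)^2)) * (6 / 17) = 117 / 340283492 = 0.00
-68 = -68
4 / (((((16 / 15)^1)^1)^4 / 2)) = 50625 / 8192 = 6.18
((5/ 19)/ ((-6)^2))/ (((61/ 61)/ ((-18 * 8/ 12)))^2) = 20/ 19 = 1.05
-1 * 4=-4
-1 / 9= -0.11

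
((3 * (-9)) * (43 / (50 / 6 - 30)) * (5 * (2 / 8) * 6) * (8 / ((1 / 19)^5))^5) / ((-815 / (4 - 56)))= 63737449902675583275370664284712733966336 / 815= 78205460003282924264258480000000000000.00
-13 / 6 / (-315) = 13 / 1890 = 0.01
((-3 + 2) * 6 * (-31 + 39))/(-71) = 0.68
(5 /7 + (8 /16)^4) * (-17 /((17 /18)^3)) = -63423 /4046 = -15.68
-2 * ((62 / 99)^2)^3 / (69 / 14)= -0.02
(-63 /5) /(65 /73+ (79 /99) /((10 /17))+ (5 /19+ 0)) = -17301438 /3446741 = -5.02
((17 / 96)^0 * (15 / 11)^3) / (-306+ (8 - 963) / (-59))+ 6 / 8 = 67479807 / 91035076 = 0.74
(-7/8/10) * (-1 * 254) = 889/40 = 22.22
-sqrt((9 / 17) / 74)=-3 * sqrt(1258) / 1258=-0.08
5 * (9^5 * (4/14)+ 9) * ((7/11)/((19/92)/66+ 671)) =80.04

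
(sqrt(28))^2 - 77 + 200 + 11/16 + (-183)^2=538251/16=33640.69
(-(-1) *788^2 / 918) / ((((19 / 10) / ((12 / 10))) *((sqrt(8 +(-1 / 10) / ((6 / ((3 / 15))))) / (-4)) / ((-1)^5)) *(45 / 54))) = 19870208 *sqrt(7197) / 2324631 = 725.14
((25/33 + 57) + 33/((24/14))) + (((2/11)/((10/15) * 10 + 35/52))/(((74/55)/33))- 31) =52136065/1118436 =46.62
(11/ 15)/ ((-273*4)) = -11/ 16380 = -0.00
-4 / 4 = -1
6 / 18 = 1 / 3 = 0.33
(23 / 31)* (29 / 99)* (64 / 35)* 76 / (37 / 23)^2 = 1716228352 / 147051135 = 11.67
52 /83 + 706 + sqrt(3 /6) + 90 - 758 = sqrt(2) /2 + 3206 /83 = 39.33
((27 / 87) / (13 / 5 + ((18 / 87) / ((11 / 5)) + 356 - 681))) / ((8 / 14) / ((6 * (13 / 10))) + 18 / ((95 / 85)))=-2567565 / 43140397604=-0.00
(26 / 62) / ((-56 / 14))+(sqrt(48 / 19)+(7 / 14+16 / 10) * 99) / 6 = 2 * sqrt(57) / 57+10709 / 310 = 34.81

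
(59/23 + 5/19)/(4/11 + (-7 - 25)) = -1133/12673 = -0.09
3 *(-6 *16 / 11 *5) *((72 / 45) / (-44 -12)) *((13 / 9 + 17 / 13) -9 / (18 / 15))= -17.76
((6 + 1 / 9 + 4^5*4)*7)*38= 9820454 / 9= 1091161.56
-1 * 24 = -24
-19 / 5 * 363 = -6897 / 5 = -1379.40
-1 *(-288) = 288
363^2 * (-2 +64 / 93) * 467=-2502469002 / 31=-80724806.52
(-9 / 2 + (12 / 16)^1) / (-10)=3 / 8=0.38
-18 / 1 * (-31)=558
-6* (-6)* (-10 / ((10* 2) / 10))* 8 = -1440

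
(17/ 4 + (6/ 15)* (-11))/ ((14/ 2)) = -3/ 140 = -0.02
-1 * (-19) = 19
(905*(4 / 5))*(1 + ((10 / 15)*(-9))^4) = 939028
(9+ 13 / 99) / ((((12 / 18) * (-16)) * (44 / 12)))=-113 / 484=-0.23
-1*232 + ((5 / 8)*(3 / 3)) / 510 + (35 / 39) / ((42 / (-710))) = -247.17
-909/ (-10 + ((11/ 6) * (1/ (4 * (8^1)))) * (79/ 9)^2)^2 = -219855015936/ 7546223161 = -29.13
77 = 77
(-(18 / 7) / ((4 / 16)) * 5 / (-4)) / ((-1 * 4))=-45 / 14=-3.21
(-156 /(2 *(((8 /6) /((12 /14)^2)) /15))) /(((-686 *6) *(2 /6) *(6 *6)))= 1755 /134456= 0.01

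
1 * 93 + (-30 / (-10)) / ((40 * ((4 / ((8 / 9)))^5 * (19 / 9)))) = 19322149 / 207765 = 93.00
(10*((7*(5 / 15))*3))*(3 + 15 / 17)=4620 / 17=271.76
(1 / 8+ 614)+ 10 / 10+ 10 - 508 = 937 / 8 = 117.12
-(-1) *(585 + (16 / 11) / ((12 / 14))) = 586.70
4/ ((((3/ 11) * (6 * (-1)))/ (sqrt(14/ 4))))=-11 * sqrt(14)/ 9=-4.57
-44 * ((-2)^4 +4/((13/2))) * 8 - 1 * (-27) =-75681/13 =-5821.62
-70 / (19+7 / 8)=-3.52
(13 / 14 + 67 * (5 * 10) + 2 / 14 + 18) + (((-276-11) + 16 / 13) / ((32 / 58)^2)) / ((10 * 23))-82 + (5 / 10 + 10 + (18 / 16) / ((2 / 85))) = 3580592903 / 1071616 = 3341.30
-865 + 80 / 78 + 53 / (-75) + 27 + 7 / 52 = -3266431 / 3900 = -837.55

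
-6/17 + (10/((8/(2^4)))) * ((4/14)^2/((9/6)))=1838/2499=0.74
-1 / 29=-0.03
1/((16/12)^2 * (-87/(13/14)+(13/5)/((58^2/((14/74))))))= -18203445/3032035748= -0.01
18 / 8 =9 / 4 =2.25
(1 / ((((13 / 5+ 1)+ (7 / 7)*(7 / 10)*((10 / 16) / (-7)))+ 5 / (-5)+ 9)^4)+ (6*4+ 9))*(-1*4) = -95803522617412 / 725783021041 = -132.00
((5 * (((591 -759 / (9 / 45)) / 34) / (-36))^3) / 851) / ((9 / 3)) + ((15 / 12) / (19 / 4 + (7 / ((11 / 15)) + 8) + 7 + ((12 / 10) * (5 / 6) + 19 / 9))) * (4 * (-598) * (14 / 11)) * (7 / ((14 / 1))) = -75561293693875 / 1287703156296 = -58.68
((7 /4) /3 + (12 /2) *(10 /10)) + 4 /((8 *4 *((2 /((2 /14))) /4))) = 139 /21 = 6.62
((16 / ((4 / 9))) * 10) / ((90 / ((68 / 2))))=136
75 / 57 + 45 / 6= 335 / 38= 8.82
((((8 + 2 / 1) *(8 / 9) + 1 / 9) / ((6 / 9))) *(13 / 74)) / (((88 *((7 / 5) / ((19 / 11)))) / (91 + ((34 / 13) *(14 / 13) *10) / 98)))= 277002045 / 91259168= 3.04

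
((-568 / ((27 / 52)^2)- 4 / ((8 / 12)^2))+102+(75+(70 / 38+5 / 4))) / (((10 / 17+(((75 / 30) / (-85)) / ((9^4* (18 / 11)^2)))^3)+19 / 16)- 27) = 76.74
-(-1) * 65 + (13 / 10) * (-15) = 91 / 2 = 45.50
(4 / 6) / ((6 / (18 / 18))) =1 / 9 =0.11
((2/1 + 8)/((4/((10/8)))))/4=25/32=0.78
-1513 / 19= -79.63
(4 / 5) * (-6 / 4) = -6 / 5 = -1.20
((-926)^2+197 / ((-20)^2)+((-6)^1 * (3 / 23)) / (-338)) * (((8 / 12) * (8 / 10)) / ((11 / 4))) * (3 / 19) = 140337310962 / 5344625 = 26257.65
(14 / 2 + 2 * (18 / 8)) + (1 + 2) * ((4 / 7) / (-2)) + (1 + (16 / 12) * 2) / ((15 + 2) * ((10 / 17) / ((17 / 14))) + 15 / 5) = 87995 / 8022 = 10.97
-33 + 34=1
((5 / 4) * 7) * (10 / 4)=175 / 8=21.88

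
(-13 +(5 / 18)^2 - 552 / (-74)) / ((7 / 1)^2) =-65495 / 587412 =-0.11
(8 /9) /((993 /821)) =6568 /8937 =0.73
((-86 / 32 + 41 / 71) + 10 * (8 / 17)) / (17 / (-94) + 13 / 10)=11780785 / 5079056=2.32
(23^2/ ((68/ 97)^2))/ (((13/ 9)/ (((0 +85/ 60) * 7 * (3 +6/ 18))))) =174207635/ 7072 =24633.43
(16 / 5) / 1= 16 / 5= 3.20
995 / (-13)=-995 / 13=-76.54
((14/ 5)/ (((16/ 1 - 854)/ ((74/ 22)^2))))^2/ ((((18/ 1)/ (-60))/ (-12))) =734671112/ 12851943005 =0.06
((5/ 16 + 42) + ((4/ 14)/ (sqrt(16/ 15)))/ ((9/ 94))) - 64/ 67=47 * sqrt(15)/ 63 + 44335/ 1072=44.25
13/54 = 0.24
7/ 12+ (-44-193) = -2837/ 12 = -236.42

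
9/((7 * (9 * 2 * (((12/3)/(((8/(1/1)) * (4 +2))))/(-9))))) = -54/7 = -7.71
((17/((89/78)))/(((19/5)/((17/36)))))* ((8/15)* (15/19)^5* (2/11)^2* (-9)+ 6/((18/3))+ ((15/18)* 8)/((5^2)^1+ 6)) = 610508022163195/282703497608862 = 2.16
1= 1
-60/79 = -0.76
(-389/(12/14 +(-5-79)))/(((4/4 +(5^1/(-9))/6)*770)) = 3501/522830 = 0.01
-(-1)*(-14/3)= -4.67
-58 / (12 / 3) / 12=-29 / 24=-1.21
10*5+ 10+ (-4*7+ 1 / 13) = 417 / 13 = 32.08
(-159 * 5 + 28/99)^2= 6190070329/9801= 631575.38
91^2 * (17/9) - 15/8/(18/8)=281539/18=15641.06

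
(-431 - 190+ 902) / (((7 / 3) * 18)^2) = 281 / 1764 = 0.16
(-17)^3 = -4913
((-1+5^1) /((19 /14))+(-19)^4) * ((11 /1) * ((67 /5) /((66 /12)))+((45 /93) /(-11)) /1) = 108095421 /31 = 3486949.06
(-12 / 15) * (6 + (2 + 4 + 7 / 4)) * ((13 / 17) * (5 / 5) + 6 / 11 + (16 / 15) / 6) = -12521 / 765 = -16.37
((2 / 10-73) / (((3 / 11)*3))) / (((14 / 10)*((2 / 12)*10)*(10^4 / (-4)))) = 143 / 9375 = 0.02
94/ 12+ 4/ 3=55/ 6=9.17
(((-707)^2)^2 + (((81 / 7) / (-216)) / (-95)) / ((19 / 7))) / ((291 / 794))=1432304496030837871 / 2101020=681718639532.63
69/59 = 1.17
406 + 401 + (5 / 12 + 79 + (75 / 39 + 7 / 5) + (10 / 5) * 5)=701797 / 780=899.74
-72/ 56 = -9/ 7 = -1.29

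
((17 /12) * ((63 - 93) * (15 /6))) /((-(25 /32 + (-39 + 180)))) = 3400 /4537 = 0.75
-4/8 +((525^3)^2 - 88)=41877988769531073/2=20938994384765536.50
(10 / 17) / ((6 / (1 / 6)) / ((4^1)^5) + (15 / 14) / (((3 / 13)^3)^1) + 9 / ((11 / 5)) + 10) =1774080 / 305540269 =0.01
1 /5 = 0.20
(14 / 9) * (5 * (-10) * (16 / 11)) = -11200 / 99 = -113.13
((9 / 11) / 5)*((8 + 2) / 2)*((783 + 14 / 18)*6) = 42324 / 11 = 3847.64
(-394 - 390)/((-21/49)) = 5488/3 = 1829.33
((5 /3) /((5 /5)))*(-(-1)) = 5 /3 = 1.67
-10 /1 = -10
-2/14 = -1/7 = -0.14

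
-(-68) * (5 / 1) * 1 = 340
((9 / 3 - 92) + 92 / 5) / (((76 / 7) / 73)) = -180383 / 380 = -474.69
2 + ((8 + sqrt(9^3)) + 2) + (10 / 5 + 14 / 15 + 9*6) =1439 / 15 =95.93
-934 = -934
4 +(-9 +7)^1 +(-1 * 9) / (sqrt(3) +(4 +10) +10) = 3 * sqrt(3) / 191 +310 / 191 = 1.65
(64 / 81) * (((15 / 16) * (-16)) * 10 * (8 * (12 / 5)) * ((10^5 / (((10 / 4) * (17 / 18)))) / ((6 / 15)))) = -4096000000 / 17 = -240941176.47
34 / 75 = 0.45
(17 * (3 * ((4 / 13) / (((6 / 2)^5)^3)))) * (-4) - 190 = -11813933702 / 62178597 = -190.00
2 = 2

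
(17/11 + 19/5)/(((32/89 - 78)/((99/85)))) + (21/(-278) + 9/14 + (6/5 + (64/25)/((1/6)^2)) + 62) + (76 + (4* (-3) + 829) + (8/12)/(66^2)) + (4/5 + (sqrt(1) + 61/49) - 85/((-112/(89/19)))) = 10483518748818021989/9932774595282000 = 1055.45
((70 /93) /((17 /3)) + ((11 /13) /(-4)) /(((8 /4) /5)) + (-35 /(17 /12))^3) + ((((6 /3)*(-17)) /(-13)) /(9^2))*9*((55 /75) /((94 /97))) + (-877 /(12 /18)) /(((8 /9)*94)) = -6068659490559791 /402006814560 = -15095.91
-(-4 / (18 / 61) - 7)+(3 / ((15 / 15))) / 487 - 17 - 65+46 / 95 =-25380362 / 416385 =-60.95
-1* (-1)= 1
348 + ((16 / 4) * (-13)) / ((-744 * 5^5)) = 202275013 / 581250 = 348.00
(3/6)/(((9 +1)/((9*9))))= 4.05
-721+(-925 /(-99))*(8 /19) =-717.07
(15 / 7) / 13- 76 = -6901 / 91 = -75.84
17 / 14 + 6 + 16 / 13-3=991 / 182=5.45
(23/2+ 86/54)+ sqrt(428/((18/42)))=707/54+ 2 * sqrt(2247)/3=44.69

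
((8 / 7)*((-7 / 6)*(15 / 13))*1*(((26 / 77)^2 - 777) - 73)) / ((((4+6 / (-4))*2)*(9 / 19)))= 42551336 / 77077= 552.06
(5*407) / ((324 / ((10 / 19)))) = 10175 / 3078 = 3.31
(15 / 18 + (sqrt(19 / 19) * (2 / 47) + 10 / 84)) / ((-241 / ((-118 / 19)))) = 115876 / 4519473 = 0.03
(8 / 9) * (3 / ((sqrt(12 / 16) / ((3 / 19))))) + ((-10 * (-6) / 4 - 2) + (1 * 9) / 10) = 16 * sqrt(3) / 57 + 139 / 10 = 14.39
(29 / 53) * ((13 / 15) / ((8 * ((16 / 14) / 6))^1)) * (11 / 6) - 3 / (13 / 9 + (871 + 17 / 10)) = 2270060917 / 4002882240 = 0.57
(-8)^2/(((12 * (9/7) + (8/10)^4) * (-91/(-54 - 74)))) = 1280000/225199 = 5.68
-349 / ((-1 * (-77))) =-349 / 77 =-4.53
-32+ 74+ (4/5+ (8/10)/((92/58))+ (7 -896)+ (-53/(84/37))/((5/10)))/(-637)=26746981/615342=43.47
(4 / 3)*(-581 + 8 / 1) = -764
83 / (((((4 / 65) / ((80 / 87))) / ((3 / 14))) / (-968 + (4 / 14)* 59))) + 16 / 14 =-359197476 / 1421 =-252777.96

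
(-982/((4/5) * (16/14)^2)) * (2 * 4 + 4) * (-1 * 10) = 1804425/16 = 112776.56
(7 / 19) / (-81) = -7 / 1539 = -0.00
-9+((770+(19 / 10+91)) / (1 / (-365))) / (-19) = 16567.76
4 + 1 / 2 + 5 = 9.50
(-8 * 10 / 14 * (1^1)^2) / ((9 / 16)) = -640 / 63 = -10.16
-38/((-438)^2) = -19/95922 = -0.00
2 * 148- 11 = 285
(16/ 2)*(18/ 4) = 36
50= 50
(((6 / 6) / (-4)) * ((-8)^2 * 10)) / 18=-80 / 9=-8.89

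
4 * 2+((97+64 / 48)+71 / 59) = 19034 / 177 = 107.54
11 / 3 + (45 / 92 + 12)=4459 / 276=16.16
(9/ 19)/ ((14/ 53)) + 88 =23885/ 266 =89.79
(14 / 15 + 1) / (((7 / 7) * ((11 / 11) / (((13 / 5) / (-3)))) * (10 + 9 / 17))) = -6409 / 40275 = -0.16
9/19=0.47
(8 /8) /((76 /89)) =89 /76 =1.17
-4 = -4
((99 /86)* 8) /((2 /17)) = 3366 /43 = 78.28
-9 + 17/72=-631/72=-8.76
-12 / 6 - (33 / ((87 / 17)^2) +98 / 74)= -427952 / 93351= -4.58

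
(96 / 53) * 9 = 864 / 53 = 16.30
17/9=1.89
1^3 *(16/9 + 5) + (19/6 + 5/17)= 3133/306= 10.24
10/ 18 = 5/ 9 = 0.56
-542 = -542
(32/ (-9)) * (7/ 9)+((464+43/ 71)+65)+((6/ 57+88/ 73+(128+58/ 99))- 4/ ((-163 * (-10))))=46963434957596/ 71510550705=656.73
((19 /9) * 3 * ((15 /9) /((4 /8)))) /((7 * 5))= 38 /63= 0.60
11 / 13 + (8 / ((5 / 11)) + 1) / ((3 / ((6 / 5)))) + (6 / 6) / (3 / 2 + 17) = 100291 / 12025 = 8.34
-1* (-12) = 12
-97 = -97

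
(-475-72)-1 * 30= -577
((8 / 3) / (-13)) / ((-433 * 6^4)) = 1 / 2735694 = 0.00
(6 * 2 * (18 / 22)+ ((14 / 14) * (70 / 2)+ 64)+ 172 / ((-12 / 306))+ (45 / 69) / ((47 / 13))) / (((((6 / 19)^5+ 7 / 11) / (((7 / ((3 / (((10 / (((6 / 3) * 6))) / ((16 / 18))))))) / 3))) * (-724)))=45911617189585 / 6816136208738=6.74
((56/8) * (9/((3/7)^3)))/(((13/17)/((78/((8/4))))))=40817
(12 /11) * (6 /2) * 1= 36 /11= 3.27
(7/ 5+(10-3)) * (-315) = -2646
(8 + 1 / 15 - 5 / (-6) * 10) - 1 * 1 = 77 / 5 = 15.40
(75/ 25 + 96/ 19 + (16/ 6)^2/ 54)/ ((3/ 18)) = 75574/ 1539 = 49.11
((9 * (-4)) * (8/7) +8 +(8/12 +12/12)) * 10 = -6610/21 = -314.76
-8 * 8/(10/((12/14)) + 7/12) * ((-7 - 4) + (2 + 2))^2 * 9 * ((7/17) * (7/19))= -112896/323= -349.52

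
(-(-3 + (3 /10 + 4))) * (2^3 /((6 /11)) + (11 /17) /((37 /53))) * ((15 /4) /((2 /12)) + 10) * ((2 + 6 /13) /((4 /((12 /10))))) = -306020 /629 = -486.52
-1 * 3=-3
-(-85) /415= 17 /83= 0.20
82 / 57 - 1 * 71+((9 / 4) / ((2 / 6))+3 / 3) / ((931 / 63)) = -110183 / 1596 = -69.04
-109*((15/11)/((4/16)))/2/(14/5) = -8175/77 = -106.17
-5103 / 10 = -510.30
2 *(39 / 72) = 13 / 12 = 1.08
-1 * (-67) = 67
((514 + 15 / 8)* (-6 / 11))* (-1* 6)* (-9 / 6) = -111429 / 44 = -2532.48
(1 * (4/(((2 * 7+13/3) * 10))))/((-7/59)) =-354/1925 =-0.18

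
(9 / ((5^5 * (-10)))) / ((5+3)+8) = -0.00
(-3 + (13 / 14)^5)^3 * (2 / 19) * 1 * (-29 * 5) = 277920479817482694155 / 1477896907799216128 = 188.05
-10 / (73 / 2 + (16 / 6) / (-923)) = -55380 / 202121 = -0.27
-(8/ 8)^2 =-1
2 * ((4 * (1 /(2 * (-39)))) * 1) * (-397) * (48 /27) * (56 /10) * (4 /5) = 2845696 /8775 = 324.30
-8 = -8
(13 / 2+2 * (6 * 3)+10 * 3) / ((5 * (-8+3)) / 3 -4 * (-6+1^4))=6.21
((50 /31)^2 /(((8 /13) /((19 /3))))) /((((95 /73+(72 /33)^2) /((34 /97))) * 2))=23181104375 /29946706986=0.77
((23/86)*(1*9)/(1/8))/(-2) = -414/43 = -9.63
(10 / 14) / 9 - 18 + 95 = 4856 / 63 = 77.08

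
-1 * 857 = -857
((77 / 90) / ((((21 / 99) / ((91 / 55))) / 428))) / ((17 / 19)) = 4070066 / 1275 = 3192.21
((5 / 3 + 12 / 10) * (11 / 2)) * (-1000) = -47300 / 3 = -15766.67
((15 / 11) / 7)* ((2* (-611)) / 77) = -18330 / 5929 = -3.09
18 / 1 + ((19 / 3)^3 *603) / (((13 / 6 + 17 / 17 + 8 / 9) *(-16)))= -1368147 / 584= -2342.72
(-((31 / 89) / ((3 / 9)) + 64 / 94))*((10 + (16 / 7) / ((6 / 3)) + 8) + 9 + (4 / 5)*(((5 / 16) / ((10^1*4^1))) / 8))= -1820393573 / 37479680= -48.57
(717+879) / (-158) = -798 / 79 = -10.10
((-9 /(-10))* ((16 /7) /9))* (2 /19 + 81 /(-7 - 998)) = 1256 /222775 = 0.01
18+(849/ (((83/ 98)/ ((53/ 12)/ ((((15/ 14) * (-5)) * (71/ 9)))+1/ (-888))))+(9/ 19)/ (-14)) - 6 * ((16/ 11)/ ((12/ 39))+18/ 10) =-4054021877869/ 31899398300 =-127.09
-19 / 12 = -1.58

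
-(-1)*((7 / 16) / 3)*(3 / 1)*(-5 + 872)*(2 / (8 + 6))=867 / 16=54.19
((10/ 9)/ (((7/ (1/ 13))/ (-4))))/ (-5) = 8/ 819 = 0.01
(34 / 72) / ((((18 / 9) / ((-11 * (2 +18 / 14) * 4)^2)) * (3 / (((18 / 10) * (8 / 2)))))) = 8705224 / 735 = 11843.84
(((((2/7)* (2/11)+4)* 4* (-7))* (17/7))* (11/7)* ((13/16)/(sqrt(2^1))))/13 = -663* sqrt(2)/49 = -19.14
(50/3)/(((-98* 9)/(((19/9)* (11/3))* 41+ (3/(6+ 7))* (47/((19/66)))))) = -59195125/8823087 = -6.71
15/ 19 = 0.79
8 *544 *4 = 17408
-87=-87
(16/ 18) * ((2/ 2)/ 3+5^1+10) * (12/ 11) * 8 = 11776/ 99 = 118.95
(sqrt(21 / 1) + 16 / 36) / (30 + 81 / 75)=100 / 6993 + 25 * sqrt(21) / 777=0.16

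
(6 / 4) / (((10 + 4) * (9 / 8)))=2 / 21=0.10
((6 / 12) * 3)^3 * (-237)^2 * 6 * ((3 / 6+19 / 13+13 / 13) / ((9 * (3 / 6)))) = 38925117 / 52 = 748559.94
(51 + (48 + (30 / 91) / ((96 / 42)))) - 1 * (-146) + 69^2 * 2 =1015783 / 104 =9767.14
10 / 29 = 0.34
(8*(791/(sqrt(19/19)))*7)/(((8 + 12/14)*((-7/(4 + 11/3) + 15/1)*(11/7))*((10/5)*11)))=6240199/607662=10.27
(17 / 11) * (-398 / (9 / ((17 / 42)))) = -57511 / 2079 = -27.66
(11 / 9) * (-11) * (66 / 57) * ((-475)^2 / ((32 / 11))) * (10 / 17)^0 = -173861875 / 144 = -1207374.13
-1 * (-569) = 569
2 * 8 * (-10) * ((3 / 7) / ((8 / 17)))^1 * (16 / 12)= -1360 / 7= -194.29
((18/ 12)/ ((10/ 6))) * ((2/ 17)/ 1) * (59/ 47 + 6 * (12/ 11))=36297/ 43945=0.83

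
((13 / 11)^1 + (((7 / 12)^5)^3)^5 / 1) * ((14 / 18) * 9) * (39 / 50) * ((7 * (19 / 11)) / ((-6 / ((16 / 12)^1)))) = -136593438940425540134104424555000770197827721679686715559712024190603136836183567596971 / 7878437376520517950432033982234919575112571440935462327180773867477076486504683929600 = -17.34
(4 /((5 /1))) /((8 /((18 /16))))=9 /80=0.11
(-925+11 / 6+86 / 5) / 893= -27179 / 26790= -1.01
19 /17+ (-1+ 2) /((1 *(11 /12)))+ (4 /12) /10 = 12577 /5610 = 2.24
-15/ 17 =-0.88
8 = 8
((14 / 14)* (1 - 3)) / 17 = -2 / 17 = -0.12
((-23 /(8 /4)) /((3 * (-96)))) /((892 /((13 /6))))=299 /3082752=0.00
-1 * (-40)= 40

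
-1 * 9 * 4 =-36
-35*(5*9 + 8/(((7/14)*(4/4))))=-2135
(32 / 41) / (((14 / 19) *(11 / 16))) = 4864 / 3157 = 1.54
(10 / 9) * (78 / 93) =260 / 279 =0.93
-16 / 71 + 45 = 3179 / 71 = 44.77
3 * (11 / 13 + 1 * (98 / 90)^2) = 53488 / 8775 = 6.10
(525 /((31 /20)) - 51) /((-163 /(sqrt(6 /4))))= -8919 * sqrt(6) /10106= -2.16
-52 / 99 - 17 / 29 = -3191 / 2871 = -1.11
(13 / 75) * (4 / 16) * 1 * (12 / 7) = 13 / 175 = 0.07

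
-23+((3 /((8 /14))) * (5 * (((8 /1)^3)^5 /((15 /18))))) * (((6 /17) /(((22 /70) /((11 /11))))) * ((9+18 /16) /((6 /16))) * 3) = 18852314330777513779 /187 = 100814515137847667.27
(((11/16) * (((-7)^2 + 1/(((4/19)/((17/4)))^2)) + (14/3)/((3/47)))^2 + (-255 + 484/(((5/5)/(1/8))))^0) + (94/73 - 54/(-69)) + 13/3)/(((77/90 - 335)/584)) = -137520308711379545/407968874496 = -337085.30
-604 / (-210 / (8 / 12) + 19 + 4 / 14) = 2114 / 1035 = 2.04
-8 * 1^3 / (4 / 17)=-34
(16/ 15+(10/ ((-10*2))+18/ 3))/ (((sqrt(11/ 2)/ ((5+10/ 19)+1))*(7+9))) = 6107*sqrt(22)/ 25080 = 1.14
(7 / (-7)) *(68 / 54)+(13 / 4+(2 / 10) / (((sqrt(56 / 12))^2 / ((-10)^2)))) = 4745 / 756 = 6.28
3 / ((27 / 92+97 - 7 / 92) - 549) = -69 / 10391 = -0.01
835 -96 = 739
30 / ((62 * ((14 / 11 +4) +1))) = 55 / 713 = 0.08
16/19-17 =-307/19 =-16.16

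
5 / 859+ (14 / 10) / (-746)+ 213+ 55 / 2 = 385295736 / 1602035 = 240.50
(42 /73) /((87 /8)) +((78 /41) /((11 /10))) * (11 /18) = 288986 /260391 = 1.11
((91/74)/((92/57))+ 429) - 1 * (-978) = 9584043/6808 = 1407.76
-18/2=-9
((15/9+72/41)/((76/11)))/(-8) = -4631/74784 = -0.06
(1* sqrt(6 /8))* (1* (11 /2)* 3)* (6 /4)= 99* sqrt(3) /8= 21.43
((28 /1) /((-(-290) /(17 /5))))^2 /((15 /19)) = 1076236 /7884375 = 0.14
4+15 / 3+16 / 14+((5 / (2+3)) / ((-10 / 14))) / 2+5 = 1011 / 70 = 14.44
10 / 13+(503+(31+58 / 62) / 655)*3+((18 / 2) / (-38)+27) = 3082783303 / 2006134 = 1536.68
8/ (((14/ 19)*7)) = 76/ 49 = 1.55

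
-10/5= -2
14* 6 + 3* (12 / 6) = 90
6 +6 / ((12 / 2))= 7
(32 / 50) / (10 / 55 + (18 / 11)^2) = 968 / 4325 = 0.22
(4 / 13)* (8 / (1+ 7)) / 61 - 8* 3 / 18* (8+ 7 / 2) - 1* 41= -134005 / 2379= -56.33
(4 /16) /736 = 1 /2944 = 0.00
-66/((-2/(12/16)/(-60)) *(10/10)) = -1485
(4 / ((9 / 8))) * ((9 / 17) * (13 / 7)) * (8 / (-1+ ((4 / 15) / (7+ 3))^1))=-249600 / 8687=-28.73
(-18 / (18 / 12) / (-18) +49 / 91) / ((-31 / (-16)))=0.62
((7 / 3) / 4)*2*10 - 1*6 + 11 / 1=50 / 3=16.67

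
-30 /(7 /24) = -720 /7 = -102.86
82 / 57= 1.44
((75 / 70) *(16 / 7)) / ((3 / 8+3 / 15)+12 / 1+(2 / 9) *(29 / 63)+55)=388800 / 10744447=0.04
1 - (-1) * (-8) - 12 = -19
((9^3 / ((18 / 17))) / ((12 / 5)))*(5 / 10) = 2295 / 16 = 143.44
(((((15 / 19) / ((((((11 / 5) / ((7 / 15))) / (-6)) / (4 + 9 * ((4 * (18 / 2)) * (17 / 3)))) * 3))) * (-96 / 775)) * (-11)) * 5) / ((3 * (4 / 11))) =-2266880 / 589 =-3848.69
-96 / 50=-48 / 25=-1.92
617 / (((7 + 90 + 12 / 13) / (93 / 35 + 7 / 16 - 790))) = -186031053 / 37520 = -4958.18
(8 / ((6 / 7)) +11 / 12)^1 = 41 / 4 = 10.25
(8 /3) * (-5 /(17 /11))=-440 /51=-8.63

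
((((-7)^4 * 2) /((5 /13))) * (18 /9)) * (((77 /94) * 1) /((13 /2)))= 739508 /235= 3146.84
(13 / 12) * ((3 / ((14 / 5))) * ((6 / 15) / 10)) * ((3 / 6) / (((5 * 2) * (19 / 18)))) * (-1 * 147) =-2457 / 7600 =-0.32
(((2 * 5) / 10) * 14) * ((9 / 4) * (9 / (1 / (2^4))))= 4536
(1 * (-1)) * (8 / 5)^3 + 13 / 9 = -2983 / 1125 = -2.65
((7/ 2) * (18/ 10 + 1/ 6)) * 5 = 413/ 12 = 34.42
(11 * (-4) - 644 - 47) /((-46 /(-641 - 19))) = -242550 /23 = -10545.65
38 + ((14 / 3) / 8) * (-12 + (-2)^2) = 100 / 3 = 33.33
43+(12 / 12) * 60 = 103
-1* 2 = -2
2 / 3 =0.67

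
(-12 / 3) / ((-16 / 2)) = 1 / 2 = 0.50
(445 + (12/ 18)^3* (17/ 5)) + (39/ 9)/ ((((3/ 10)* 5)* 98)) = 2950534/ 6615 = 446.04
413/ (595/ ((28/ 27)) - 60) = 1652/ 2055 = 0.80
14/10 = 7/5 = 1.40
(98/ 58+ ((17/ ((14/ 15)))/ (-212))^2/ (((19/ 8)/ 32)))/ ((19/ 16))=2170986736/ 1440963629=1.51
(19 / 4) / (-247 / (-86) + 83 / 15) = 12255 / 21686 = 0.57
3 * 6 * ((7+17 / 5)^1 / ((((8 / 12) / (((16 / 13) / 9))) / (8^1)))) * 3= 4608 / 5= 921.60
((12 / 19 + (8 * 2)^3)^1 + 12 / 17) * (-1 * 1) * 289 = -22498480 / 19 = -1184130.53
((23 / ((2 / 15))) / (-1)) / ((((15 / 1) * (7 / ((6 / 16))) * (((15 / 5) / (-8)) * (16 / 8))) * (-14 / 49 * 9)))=-23 / 72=-0.32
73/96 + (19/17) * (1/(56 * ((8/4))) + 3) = 47105/11424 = 4.12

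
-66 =-66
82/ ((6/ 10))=410/ 3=136.67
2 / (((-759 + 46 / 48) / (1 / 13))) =-48 / 236509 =-0.00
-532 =-532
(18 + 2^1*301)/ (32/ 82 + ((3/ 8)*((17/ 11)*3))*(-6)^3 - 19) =-69905/ 44441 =-1.57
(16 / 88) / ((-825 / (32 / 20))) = -16 / 45375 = -0.00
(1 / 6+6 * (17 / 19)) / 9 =631 / 1026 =0.62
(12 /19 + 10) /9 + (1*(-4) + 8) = 886 /171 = 5.18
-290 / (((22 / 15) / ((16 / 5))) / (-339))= 2359440 / 11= 214494.55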